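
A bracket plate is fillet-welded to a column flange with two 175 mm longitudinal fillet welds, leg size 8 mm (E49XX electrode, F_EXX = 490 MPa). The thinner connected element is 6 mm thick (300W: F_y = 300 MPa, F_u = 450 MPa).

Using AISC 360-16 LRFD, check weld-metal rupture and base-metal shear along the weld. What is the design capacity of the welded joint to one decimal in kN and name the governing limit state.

378.0 kN (base-metal shear governs)

Weld metal: throat = 0.707×8 = 5.656 mm, L = 2×175 = 350 mm. φR_n = 0.75 × 0.6 × 490 × 5.656 × 350 = 436.5 kN.
Base metal shear (6 mm plate): yield φR_n = 1.0×0.6×300×6×350 = 378.0 kN; rupture φR_n = 0.75×0.6×450×6×350 = 425.3 kN; take 378.0 kN (yield).
Governing: min(436.5, 378.0) = 378.0 kN → base-metal shear.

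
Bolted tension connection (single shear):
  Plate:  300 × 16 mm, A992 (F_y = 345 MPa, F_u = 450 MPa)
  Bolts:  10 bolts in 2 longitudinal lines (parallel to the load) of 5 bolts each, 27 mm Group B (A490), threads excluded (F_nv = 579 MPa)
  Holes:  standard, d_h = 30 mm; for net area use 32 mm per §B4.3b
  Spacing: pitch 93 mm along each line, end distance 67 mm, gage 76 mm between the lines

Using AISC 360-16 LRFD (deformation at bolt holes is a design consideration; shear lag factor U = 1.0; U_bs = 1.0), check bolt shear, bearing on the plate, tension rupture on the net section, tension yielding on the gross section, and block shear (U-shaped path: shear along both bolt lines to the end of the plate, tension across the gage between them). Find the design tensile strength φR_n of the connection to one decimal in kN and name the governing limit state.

1274.4 kN (net-section rupture governs)

Bolt shear: A_b = π(27)²/4 = 572.56 mm². φR_n = 0.75 × 579 × 572.56 × 10 × 1 = 2486.3 kN.
Bearing (16 mm plate, F_u = 450 MPa): end bolts L_c = 67 − 30/2 = 52, R_n = min(1.2×52×16×450, 2.4×27×16×450) = 449.28 kN/bolt; interior L_c = 93 − 30 = 63, R_n = 466.56 kN/bolt. φR_n = 0.75 × (2×449.28 + 8×466.56) = 3473.3 kN.
Tension rupture (net): A_n = (300 − 2×32)×16 = 3776 mm² (U = 1.0, A_e = A_n). φR_n = 0.75 × 450 × 3776 = 1274.4 kN.
Tension yield (gross): A_g = 300×16 = 4800 mm². φR_n = 0.90 × 345 × 4800 = 1490.4 kN.
Block shear: shear path 2×[67+4×93] = 2×439 mm, A_gv = 14048, A_nv = 2×(439 − 4.5×32)×16 = 9440 mm²; tension across gage: (76 − 1×32)×16 = 704 mm². R_n = min(0.6×450×9440, 0.6×345×14048) + 1.0×450×704 = min(2548.8, 2907.9) + 316.8 = 2865.6 kN. φR_n = 0.75 × 2865.6 = 2149.2 kN.
Governing: min(2486.3, 3473.3, 1274.4, 1490.4, 2149.2) = 1274.4 kN → net-section rupture.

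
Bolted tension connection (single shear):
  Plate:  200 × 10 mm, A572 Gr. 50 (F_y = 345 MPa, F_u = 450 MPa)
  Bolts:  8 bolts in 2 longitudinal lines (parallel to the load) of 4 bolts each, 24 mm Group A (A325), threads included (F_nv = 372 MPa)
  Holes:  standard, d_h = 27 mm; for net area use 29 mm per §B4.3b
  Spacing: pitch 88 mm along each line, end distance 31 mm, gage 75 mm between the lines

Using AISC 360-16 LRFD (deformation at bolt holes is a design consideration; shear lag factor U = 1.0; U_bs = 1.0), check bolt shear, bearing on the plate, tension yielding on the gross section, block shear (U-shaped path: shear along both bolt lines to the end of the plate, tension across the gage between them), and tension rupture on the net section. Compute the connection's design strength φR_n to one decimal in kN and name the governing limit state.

Bolt shear: A_b = π(24)²/4 = 452.39 mm². φR_n = 0.75 × 372 × 452.39 × 8 × 1 = 1009.7 kN.
Bearing (10 mm plate, F_u = 450 MPa): end bolts L_c = 31 − 27/2 = 17.5, R_n = min(1.2×17.5×10×450, 2.4×24×10×450) = 94.5 kN/bolt; interior L_c = 88 − 27 = 61, R_n = 259.2 kN/bolt. φR_n = 0.75 × (2×94.5 + 6×259.2) = 1308.2 kN.
Tension yield (gross): A_g = 200×10 = 2000 mm². φR_n = 0.90 × 345 × 2000 = 621.0 kN.
Block shear: shear path 2×[31+3×88] = 2×295 mm, A_gv = 5900, A_nv = 2×(295 − 3.5×29)×10 = 3870 mm²; tension across gage: (75 − 1×29)×10 = 460 mm². R_n = min(0.6×450×3870, 0.6×345×5900) + 1.0×450×460 = min(1044.9, 1221.3) + 207 = 1251.9 kN. φR_n = 0.75 × 1251.9 = 938.9 kN.
Tension rupture (net): A_n = (200 − 2×29)×10 = 1420 mm² (U = 1.0, A_e = A_n). φR_n = 0.75 × 450 × 1420 = 479.3 kN.
Governing: min(1009.7, 1308.2, 621.0, 938.9, 479.3) = 479.3 kN → net-section rupture.

479.3 kN (net-section rupture governs)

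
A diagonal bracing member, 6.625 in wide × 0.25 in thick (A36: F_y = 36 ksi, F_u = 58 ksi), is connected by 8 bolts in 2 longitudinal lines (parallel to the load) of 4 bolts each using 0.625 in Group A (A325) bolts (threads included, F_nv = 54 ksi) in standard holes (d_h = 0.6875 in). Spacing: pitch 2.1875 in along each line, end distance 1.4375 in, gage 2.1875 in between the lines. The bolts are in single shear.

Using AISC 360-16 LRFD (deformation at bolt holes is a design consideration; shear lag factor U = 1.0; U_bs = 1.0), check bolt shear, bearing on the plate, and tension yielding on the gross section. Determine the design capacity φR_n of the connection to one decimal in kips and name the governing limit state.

Bolt shear: A_b = π(0.625)²/4 = 0.3068 in². φR_n = 0.75 × 54 × 0.3068 × 8 × 1 = 99.4 kips.
Bearing (0.25 in plate, F_u = 58 ksi): end bolts L_c = 1.4375 − 0.6875/2 = 1.09375, R_n = min(1.2×1.09375×0.25×58, 2.4×0.625×0.25×58) = 19.031 kips/bolt; interior L_c = 2.1875 − 0.6875 = 1.5, R_n = 21.75 kips/bolt. φR_n = 0.75 × (2×19.031 + 6×21.75) = 126.4 kips.
Tension yield (gross): A_g = 6.625×0.25 = 1.6563 in². φR_n = 0.90 × 36 × 1.6563 = 53.7 kips.
Governing: min(99.4, 126.4, 53.7) = 53.7 kips → gross-section yield.

53.7 kips (gross-section yield governs)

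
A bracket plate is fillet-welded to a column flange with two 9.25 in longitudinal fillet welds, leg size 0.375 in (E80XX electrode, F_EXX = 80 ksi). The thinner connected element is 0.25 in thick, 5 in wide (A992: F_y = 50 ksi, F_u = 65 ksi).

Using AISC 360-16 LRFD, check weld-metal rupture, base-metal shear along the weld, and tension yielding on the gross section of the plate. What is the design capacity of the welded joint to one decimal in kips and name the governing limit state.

56.3 kips (gross-section yield governs)

Weld metal: throat = 0.707×0.375 = 0.26513 in, L = 2×9.25 = 18.5 in. φR_n = 0.75 × 0.6 × 80 × 0.26513 × 18.5 = 176.6 kips.
Base metal shear (0.25 in plate): yield φR_n = 1.0×0.6×50×0.25×18.5 = 138.8 kips; rupture φR_n = 0.75×0.6×65×0.25×18.5 = 135.3 kips; take 135.3 kips (rupture).
Tension yield (gross): A_g = 5×0.25 = 1.25 in². φR_n = 0.90 × 50 × 1.25 = 56.3 kips.
Governing: min(176.6, 135.3, 56.3) = 56.3 kips → gross-section yield.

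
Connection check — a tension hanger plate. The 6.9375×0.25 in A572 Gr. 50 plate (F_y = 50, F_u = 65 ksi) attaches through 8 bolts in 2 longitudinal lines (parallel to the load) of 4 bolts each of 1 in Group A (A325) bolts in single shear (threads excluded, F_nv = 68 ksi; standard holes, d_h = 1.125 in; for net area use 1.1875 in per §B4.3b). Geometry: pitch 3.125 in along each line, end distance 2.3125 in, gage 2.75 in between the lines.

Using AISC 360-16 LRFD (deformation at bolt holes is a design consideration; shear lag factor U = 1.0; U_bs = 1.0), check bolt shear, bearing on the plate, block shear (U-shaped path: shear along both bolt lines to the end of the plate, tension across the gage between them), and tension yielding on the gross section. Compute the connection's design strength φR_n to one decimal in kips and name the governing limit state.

Bolt shear: A_b = π(1)²/4 = 0.7854 in². φR_n = 0.75 × 68 × 0.7854 × 8 × 1 = 320.4 kips.
Bearing (0.25 in plate, F_u = 65 ksi): end bolts L_c = 2.3125 − 1.125/2 = 1.75, R_n = min(1.2×1.75×0.25×65, 2.4×1×0.25×65) = 34.125 kips/bolt; interior L_c = 3.125 − 1.125 = 2, R_n = 39 kips/bolt. φR_n = 0.75 × (2×34.125 + 6×39) = 226.7 kips.
Block shear: shear path 2×[2.3125+3×3.125] = 2×11.6875 in, A_gv = 5.8438, A_nv = 2×(11.6875 − 3.5×1.1875)×0.25 = 3.7656 in²; tension across gage: (2.75 − 1×1.1875)×0.25 = 0.39063 in². R_n = min(0.6×65×3.7656, 0.6×50×5.8438) + 1.0×65×0.39063 = min(146.86, 175.31) + 25.391 = 172.25 kips. φR_n = 0.75 × 172.25 = 129.2 kips.
Tension yield (gross): A_g = 6.9375×0.25 = 1.7344 in². φR_n = 0.90 × 50 × 1.7344 = 78.0 kips.
Governing: min(320.4, 226.7, 129.2, 78.0) = 78.0 kips → gross-section yield.

78.0 kips (gross-section yield governs)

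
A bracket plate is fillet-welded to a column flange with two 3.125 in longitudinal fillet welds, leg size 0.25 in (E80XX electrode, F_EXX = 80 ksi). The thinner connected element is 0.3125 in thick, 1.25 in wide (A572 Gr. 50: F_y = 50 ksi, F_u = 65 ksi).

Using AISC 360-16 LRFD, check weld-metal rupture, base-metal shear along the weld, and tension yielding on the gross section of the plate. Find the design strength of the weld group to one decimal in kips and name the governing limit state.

17.6 kips (gross-section yield governs)

Weld metal: throat = 0.707×0.25 = 0.17675 in, L = 2×3.125 = 6.25 in. φR_n = 0.75 × 0.6 × 80 × 0.17675 × 6.25 = 39.8 kips.
Base metal shear (0.3125 in plate): yield φR_n = 1.0×0.6×50×0.3125×6.25 = 58.6 kips; rupture φR_n = 0.75×0.6×65×0.3125×6.25 = 57.1 kips; take 57.1 kips (rupture).
Tension yield (gross): A_g = 1.25×0.3125 = 0.39063 in². φR_n = 0.90 × 50 × 0.39063 = 17.6 kips.
Governing: min(39.8, 57.1, 17.6) = 17.6 kips → gross-section yield.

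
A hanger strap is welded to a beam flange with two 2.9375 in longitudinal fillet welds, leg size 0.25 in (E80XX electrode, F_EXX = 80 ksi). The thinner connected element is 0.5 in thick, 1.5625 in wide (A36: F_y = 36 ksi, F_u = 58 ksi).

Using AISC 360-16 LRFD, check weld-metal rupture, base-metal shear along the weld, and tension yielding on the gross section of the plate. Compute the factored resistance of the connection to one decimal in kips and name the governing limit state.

25.3 kips (gross-section yield governs)

Weld metal: throat = 0.707×0.25 = 0.17675 in, L = 2×2.9375 = 5.875 in. φR_n = 0.75 × 0.6 × 80 × 0.17675 × 5.875 = 37.4 kips.
Base metal shear (0.5 in plate): yield φR_n = 1.0×0.6×36×0.5×5.875 = 63.5 kips; rupture φR_n = 0.75×0.6×58×0.5×5.875 = 76.7 kips; take 63.5 kips (yield).
Tension yield (gross): A_g = 1.5625×0.5 = 0.78125 in². φR_n = 0.90 × 36 × 0.78125 = 25.3 kips.
Governing: min(37.4, 63.5, 25.3) = 25.3 kips → gross-section yield.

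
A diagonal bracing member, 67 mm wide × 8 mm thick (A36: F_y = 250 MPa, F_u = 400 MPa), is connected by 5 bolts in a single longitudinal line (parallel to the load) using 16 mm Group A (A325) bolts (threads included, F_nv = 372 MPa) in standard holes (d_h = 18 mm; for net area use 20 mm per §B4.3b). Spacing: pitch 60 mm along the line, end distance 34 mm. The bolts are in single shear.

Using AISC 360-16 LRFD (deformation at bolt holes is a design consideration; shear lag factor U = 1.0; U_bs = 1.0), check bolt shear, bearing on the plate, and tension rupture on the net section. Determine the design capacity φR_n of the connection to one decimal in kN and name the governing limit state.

112.8 kN (net-section rupture governs)

Bolt shear: A_b = π(16)²/4 = 201.06 mm². φR_n = 0.75 × 372 × 201.06 × 5 × 1 = 280.5 kN.
Bearing (8 mm plate, F_u = 400 MPa): end bolts L_c = 34 − 18/2 = 25, R_n = min(1.2×25×8×400, 2.4×16×8×400) = 96 kN/bolt; interior L_c = 60 − 18 = 42, R_n = 122.88 kN/bolt. φR_n = 0.75 × (1×96 + 4×122.88) = 440.6 kN.
Tension rupture (net): A_n = (67 − 1×20)×8 = 376 mm² (U = 1.0, A_e = A_n). φR_n = 0.75 × 400 × 376 = 112.8 kN.
Governing: min(280.5, 440.6, 112.8) = 112.8 kN → net-section rupture.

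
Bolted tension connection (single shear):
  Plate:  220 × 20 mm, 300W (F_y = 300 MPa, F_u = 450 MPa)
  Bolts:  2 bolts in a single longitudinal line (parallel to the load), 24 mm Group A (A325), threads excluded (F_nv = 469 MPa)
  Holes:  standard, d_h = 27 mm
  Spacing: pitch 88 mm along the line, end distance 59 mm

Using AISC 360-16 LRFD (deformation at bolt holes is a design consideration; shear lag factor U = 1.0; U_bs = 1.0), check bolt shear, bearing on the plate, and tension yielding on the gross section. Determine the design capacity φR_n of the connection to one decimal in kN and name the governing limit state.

Bolt shear: A_b = π(24)²/4 = 452.39 mm². φR_n = 0.75 × 469 × 452.39 × 2 × 1 = 318.3 kN.
Bearing (20 mm plate, F_u = 450 MPa): end bolts L_c = 59 − 27/2 = 45.5, R_n = min(1.2×45.5×20×450, 2.4×24×20×450) = 491.4 kN/bolt; interior L_c = 88 − 27 = 61, R_n = 518.4 kN/bolt. φR_n = 0.75 × (1×491.4 + 1×518.4) = 757.4 kN.
Tension yield (gross): A_g = 220×20 = 4400 mm². φR_n = 0.90 × 300 × 4400 = 1188.0 kN.
Governing: min(318.3, 757.4, 1188.0) = 318.3 kN → bolt shear.

318.3 kN (bolt shear governs)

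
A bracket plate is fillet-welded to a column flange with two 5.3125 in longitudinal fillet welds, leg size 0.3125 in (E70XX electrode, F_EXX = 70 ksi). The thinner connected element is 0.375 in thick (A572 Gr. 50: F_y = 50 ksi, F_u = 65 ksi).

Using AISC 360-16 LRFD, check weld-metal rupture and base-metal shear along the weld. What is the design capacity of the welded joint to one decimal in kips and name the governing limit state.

73.9 kips (weld metal governs)

Weld metal: throat = 0.707×0.3125 = 0.22094 in, L = 2×5.3125 = 10.625 in. φR_n = 0.75 × 0.6 × 70 × 0.22094 × 10.625 = 73.9 kips.
Base metal shear (0.375 in plate): yield φR_n = 1.0×0.6×50×0.375×10.625 = 119.5 kips; rupture φR_n = 0.75×0.6×65×0.375×10.625 = 116.5 kips; take 116.5 kips (rupture).
Governing: min(73.9, 116.5) = 73.9 kips → weld metal.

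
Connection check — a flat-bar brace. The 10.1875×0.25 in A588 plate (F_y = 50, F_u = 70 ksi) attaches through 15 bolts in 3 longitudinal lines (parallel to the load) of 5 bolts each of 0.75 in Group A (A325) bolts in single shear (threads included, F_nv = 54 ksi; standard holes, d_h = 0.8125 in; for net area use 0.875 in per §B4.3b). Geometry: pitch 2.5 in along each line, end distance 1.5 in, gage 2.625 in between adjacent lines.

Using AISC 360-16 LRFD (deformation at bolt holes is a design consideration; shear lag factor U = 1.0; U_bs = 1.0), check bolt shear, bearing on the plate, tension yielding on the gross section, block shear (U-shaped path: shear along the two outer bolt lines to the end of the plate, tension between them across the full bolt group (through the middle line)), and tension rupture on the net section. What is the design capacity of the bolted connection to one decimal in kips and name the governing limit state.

99.3 kips (net-section rupture governs)

Bolt shear: A_b = π(0.75)²/4 = 0.44179 in². φR_n = 0.75 × 54 × 0.44179 × 15 × 1 = 268.4 kips.
Bearing (0.25 in plate, F_u = 70 ksi): end bolts L_c = 1.5 − 0.8125/2 = 1.09375, R_n = min(1.2×1.09375×0.25×70, 2.4×0.75×0.25×70) = 22.969 kips/bolt; interior L_c = 2.5 − 0.8125 = 1.6875, R_n = 31.5 kips/bolt. φR_n = 0.75 × (3×22.969 + 12×31.5) = 335.2 kips.
Tension yield (gross): A_g = 10.1875×0.25 = 2.5469 in². φR_n = 0.90 × 50 × 2.5469 = 114.6 kips.
Block shear: shear path 2×[1.5+4×2.5] = 2×11.5 in, A_gv = 5.75, A_nv = 2×(11.5 − 4.5×0.875)×0.25 = 3.7813 in²; tension across gage: (5.25 − 2×0.875)×0.25 = 0.875 in². R_n = min(0.6×70×3.7813, 0.6×50×5.75) + 1.0×70×0.875 = min(158.81, 172.5) + 61.25 = 220.06 kips. φR_n = 0.75 × 220.06 = 165.0 kips.
Tension rupture (net): A_n = (10.1875 − 3×0.875)×0.25 = 1.8906 in² (U = 1.0, A_e = A_n). φR_n = 0.75 × 70 × 1.8906 = 99.3 kips.
Governing: min(268.4, 335.2, 114.6, 165.0, 99.3) = 99.3 kips → net-section rupture.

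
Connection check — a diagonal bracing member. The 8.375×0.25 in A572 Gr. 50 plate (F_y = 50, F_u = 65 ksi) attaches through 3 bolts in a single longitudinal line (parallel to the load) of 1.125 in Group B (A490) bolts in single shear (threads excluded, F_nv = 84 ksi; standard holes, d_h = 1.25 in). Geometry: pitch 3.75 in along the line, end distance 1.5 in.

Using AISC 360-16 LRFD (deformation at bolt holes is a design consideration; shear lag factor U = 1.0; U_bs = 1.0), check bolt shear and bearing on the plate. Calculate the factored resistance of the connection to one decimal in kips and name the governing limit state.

78.6 kips (bearing governs)

Bolt shear: A_b = π(1.125)²/4 = 0.99402 in². φR_n = 0.75 × 84 × 0.99402 × 3 × 1 = 187.9 kips.
Bearing (0.25 in plate, F_u = 65 ksi): end bolts L_c = 1.5 − 1.25/2 = 0.875, R_n = min(1.2×0.875×0.25×65, 2.4×1.125×0.25×65) = 17.063 kips/bolt; interior L_c = 3.75 − 1.25 = 2.5, R_n = 43.875 kips/bolt. φR_n = 0.75 × (1×17.063 + 2×43.875) = 78.6 kips.
Governing: min(187.9, 78.6) = 78.6 kips → bearing.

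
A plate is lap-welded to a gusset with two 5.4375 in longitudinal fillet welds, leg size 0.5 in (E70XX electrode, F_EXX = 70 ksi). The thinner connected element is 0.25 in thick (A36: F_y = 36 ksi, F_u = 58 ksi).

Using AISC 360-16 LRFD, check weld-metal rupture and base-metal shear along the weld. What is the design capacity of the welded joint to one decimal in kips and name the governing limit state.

58.7 kips (base-metal shear governs)

Weld metal: throat = 0.707×0.5 = 0.3535 in, L = 2×5.4375 = 10.875 in. φR_n = 0.75 × 0.6 × 70 × 0.3535 × 10.875 = 121.1 kips.
Base metal shear (0.25 in plate): yield φR_n = 1.0×0.6×36×0.25×10.875 = 58.7 kips; rupture φR_n = 0.75×0.6×58×0.25×10.875 = 71.0 kips; take 58.7 kips (yield).
Governing: min(121.1, 58.7) = 58.7 kips → base-metal shear.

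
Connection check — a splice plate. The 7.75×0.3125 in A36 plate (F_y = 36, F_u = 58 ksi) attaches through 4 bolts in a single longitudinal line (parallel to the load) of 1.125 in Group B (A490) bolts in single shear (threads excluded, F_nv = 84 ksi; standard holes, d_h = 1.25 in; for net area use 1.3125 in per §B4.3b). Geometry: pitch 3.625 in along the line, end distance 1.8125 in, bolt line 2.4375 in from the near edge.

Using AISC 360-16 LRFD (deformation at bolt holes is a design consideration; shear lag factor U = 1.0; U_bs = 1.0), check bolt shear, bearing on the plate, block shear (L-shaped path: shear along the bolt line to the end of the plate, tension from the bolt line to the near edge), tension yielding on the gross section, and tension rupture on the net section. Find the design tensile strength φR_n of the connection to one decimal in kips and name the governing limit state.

Bolt shear: A_b = π(1.125)²/4 = 0.99402 in². φR_n = 0.75 × 84 × 0.99402 × 4 × 1 = 250.5 kips.
Bearing (0.3125 in plate, F_u = 58 ksi): end bolts L_c = 1.8125 − 1.25/2 = 1.1875, R_n = min(1.2×1.1875×0.3125×58, 2.4×1.125×0.3125×58) = 25.828 kips/bolt; interior L_c = 3.625 − 1.25 = 2.375, R_n = 48.938 kips/bolt. φR_n = 0.75 × (1×25.828 + 3×48.938) = 129.5 kips.
Block shear: shear path 1×[1.8125+3×3.625] = 1×12.6875 in, A_gv = 3.9648, A_nv = 1×(12.6875 − 3.5×1.3125)×0.3125 = 2.5293 in²; tension to near edge: (2.4375 − 0.5×1.3125)×0.3125 = 0.55664 in². R_n = min(0.6×58×2.5293, 0.6×36×3.9648) + 1.0×58×0.55664 = min(88.02, 85.64) + 32.285 = 117.93 kips. φR_n = 0.75 × 117.93 = 88.4 kips.
Tension yield (gross): A_g = 7.75×0.3125 = 2.4219 in². φR_n = 0.90 × 36 × 2.4219 = 78.5 kips.
Tension rupture (net): A_n = (7.75 − 1×1.3125)×0.3125 = 2.0117 in² (U = 1.0, A_e = A_n). φR_n = 0.75 × 58 × 2.0117 = 87.5 kips.
Governing: min(250.5, 129.5, 88.4, 78.5, 87.5) = 78.5 kips → gross-section yield.

78.5 kips (gross-section yield governs)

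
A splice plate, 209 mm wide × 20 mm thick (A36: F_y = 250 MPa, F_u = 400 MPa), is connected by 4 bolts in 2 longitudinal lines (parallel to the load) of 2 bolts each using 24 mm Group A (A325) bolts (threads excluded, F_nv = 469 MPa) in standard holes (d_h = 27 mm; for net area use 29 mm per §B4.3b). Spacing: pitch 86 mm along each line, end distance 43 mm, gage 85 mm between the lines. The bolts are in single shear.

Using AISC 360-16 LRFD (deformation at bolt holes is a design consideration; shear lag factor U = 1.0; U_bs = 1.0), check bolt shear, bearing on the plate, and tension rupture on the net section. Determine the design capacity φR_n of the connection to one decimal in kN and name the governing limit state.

636.5 kN (bolt shear governs)

Bolt shear: A_b = π(24)²/4 = 452.39 mm². φR_n = 0.75 × 469 × 452.39 × 4 × 1 = 636.5 kN.
Bearing (20 mm plate, F_u = 400 MPa): end bolts L_c = 43 − 27/2 = 29.5, R_n = min(1.2×29.5×20×400, 2.4×24×20×400) = 283.2 kN/bolt; interior L_c = 86 − 27 = 59, R_n = 460.8 kN/bolt. φR_n = 0.75 × (2×283.2 + 2×460.8) = 1116.0 kN.
Tension rupture (net): A_n = (209 − 2×29)×20 = 3020 mm² (U = 1.0, A_e = A_n). φR_n = 0.75 × 400 × 3020 = 906.0 kN.
Governing: min(636.5, 1116.0, 906.0) = 636.5 kN → bolt shear.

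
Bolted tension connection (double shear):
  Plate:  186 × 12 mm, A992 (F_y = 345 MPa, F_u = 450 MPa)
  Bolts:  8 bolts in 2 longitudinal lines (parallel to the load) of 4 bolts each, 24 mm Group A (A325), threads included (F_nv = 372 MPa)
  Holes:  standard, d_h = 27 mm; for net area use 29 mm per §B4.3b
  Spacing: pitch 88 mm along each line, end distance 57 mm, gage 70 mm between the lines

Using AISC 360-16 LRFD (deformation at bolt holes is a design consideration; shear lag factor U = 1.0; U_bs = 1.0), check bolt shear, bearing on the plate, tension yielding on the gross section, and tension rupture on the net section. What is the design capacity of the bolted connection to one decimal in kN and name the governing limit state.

518.4 kN (net-section rupture governs)

Bolt shear: A_b = π(24)²/4 = 452.39 mm². φR_n = 0.75 × 372 × 452.39 × 8 × 2 = 2019.5 kN.
Bearing (12 mm plate, F_u = 450 MPa): end bolts L_c = 57 − 27/2 = 43.5, R_n = min(1.2×43.5×12×450, 2.4×24×12×450) = 281.88 kN/bolt; interior L_c = 88 − 27 = 61, R_n = 311.04 kN/bolt. φR_n = 0.75 × (2×281.88 + 6×311.04) = 1822.5 kN.
Tension yield (gross): A_g = 186×12 = 2232 mm². φR_n = 0.90 × 345 × 2232 = 693.0 kN.
Tension rupture (net): A_n = (186 − 2×29)×12 = 1536 mm² (U = 1.0, A_e = A_n). φR_n = 0.75 × 450 × 1536 = 518.4 kN.
Governing: min(2019.5, 1822.5, 693.0, 518.4) = 518.4 kN → net-section rupture.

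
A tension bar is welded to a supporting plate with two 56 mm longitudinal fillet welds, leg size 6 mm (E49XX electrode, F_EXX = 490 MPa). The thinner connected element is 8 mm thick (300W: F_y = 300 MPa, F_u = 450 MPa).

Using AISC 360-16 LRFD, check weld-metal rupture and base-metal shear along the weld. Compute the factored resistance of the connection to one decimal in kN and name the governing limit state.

Weld metal: throat = 0.707×6 = 4.242 mm, L = 2×56 = 112 mm. φR_n = 0.75 × 0.6 × 490 × 4.242 × 112 = 104.8 kN.
Base metal shear (8 mm plate): yield φR_n = 1.0×0.6×300×8×112 = 161.3 kN; rupture φR_n = 0.75×0.6×450×8×112 = 181.4 kN; take 161.3 kN (yield).
Governing: min(104.8, 161.3) = 104.8 kN → weld metal.

104.8 kN (weld metal governs)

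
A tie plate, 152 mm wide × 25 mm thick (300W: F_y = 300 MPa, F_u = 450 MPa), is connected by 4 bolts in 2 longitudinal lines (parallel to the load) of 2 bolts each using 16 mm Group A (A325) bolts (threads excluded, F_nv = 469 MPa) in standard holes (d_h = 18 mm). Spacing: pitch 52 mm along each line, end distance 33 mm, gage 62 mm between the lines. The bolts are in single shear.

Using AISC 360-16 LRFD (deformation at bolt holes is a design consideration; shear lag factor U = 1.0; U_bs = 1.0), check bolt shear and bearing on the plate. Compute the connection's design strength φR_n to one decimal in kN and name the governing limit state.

Bolt shear: A_b = π(16)²/4 = 201.06 mm². φR_n = 0.75 × 469 × 201.06 × 4 × 1 = 282.9 kN.
Bearing (25 mm plate, F_u = 450 MPa): end bolts L_c = 33 − 18/2 = 24, R_n = min(1.2×24×25×450, 2.4×16×25×450) = 324 kN/bolt; interior L_c = 52 − 18 = 34, R_n = 432 kN/bolt. φR_n = 0.75 × (2×324 + 2×432) = 1134.0 kN.
Governing: min(282.9, 1134.0) = 282.9 kN → bolt shear.

282.9 kN (bolt shear governs)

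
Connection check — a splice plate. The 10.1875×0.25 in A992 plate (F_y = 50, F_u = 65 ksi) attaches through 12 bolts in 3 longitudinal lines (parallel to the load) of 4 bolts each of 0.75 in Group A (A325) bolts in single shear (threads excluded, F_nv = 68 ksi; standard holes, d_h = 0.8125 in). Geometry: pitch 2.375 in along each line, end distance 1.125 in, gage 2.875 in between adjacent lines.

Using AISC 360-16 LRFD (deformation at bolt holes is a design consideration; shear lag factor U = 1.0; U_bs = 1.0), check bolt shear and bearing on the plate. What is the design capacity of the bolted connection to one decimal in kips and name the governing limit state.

229.0 kips (bearing governs)

Bolt shear: A_b = π(0.75)²/4 = 0.44179 in². φR_n = 0.75 × 68 × 0.44179 × 12 × 1 = 270.4 kips.
Bearing (0.25 in plate, F_u = 65 ksi): end bolts L_c = 1.125 − 0.8125/2 = 0.71875, R_n = min(1.2×0.71875×0.25×65, 2.4×0.75×0.25×65) = 14.016 kips/bolt; interior L_c = 2.375 − 0.8125 = 1.5625, R_n = 29.25 kips/bolt. φR_n = 0.75 × (3×14.016 + 9×29.25) = 229.0 kips.
Governing: min(270.4, 229.0) = 229.0 kips → bearing.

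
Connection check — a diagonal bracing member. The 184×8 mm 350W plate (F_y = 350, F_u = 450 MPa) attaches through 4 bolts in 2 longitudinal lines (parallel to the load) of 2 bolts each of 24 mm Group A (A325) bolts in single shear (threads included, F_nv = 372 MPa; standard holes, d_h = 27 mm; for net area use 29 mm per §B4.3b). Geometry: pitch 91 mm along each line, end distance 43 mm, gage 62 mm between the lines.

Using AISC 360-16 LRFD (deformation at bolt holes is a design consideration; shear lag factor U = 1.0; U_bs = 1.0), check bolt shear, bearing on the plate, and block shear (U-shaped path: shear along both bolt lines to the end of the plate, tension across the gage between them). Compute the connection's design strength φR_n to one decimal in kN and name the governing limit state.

382.3 kN (block shear governs)

Bolt shear: A_b = π(24)²/4 = 452.39 mm². φR_n = 0.75 × 372 × 452.39 × 4 × 1 = 504.9 kN.
Bearing (8 mm plate, F_u = 450 MPa): end bolts L_c = 43 − 27/2 = 29.5, R_n = min(1.2×29.5×8×450, 2.4×24×8×450) = 127.44 kN/bolt; interior L_c = 91 − 27 = 64, R_n = 207.36 kN/bolt. φR_n = 0.75 × (2×127.44 + 2×207.36) = 502.2 kN.
Block shear: shear path 2×[43+1×91] = 2×134 mm, A_gv = 2144, A_nv = 2×(134 − 1.5×29)×8 = 1448 mm²; tension across gage: (62 − 1×29)×8 = 264 mm². R_n = min(0.6×450×1448, 0.6×350×2144) + 1.0×450×264 = min(390.96, 450.24) + 118.8 = 509.76 kN. φR_n = 0.75 × 509.76 = 382.3 kN.
Governing: min(504.9, 502.2, 382.3) = 382.3 kN → block shear.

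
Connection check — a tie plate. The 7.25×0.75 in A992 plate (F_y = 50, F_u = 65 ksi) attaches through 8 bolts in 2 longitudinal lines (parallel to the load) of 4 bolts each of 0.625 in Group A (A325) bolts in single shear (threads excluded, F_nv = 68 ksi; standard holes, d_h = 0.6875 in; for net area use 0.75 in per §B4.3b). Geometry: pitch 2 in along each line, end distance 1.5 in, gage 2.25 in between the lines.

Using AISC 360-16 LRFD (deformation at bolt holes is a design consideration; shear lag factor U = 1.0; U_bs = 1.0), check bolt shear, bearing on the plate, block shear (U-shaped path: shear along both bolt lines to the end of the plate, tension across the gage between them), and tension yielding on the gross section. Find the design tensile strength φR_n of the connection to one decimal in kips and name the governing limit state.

Bolt shear: A_b = π(0.625)²/4 = 0.3068 in². φR_n = 0.75 × 68 × 0.3068 × 8 × 1 = 125.2 kips.
Bearing (0.75 in plate, F_u = 65 ksi): end bolts L_c = 1.5 − 0.6875/2 = 1.15625, R_n = min(1.2×1.15625×0.75×65, 2.4×0.625×0.75×65) = 67.641 kips/bolt; interior L_c = 2 − 0.6875 = 1.3125, R_n = 73.125 kips/bolt. φR_n = 0.75 × (2×67.641 + 6×73.125) = 430.5 kips.
Block shear: shear path 2×[1.5+3×2] = 2×7.5 in, A_gv = 11.25, A_nv = 2×(7.5 − 3.5×0.75)×0.75 = 7.3125 in²; tension across gage: (2.25 − 1×0.75)×0.75 = 1.125 in². R_n = min(0.6×65×7.3125, 0.6×50×11.25) + 1.0×65×1.125 = min(285.19, 337.5) + 73.125 = 358.32 kips. φR_n = 0.75 × 358.32 = 268.7 kips.
Tension yield (gross): A_g = 7.25×0.75 = 5.4375 in². φR_n = 0.90 × 50 × 5.4375 = 244.7 kips.
Governing: min(125.2, 430.5, 268.7, 244.7) = 125.2 kips → bolt shear.

125.2 kips (bolt shear governs)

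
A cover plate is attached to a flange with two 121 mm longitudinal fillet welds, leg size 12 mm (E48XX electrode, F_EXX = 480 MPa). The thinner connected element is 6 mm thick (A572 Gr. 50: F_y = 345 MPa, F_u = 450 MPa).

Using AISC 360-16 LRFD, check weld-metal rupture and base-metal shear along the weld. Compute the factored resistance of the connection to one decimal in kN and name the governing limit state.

Weld metal: throat = 0.707×12 = 8.484 mm, L = 2×121 = 242 mm. φR_n = 0.75 × 0.6 × 480 × 8.484 × 242 = 443.5 kN.
Base metal shear (6 mm plate): yield φR_n = 1.0×0.6×345×6×242 = 300.6 kN; rupture φR_n = 0.75×0.6×450×6×242 = 294.0 kN; take 294.0 kN (rupture).
Governing: min(443.5, 294.0) = 294.0 kN → base-metal shear.

294.0 kN (base-metal shear governs)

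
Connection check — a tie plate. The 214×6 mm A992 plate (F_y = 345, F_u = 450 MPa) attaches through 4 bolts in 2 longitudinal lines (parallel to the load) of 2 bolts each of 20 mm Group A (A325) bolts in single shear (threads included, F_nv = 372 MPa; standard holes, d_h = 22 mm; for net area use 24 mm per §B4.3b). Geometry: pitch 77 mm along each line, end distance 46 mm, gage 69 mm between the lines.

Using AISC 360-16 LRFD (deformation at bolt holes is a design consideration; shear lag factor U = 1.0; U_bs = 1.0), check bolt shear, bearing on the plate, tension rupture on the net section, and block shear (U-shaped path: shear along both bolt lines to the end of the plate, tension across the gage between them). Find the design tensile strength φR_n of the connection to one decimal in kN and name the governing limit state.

Bolt shear: A_b = π(20)²/4 = 314.16 mm². φR_n = 0.75 × 372 × 314.16 × 4 × 1 = 350.6 kN.
Bearing (6 mm plate, F_u = 450 MPa): end bolts L_c = 46 − 22/2 = 35, R_n = min(1.2×35×6×450, 2.4×20×6×450) = 113.4 kN/bolt; interior L_c = 77 − 22 = 55, R_n = 129.6 kN/bolt. φR_n = 0.75 × (2×113.4 + 2×129.6) = 364.5 kN.
Tension rupture (net): A_n = (214 − 2×24)×6 = 996 mm² (U = 1.0, A_e = A_n). φR_n = 0.75 × 450 × 996 = 336.2 kN.
Block shear: shear path 2×[46+1×77] = 2×123 mm, A_gv = 1476, A_nv = 2×(123 − 1.5×24)×6 = 1044 mm²; tension across gage: (69 − 1×24)×6 = 270 mm². R_n = min(0.6×450×1044, 0.6×345×1476) + 1.0×450×270 = min(281.88, 305.53) + 121.5 = 403.38 kN. φR_n = 0.75 × 403.38 = 302.5 kN.
Governing: min(350.6, 364.5, 336.2, 302.5) = 302.5 kN → block shear.

302.5 kN (block shear governs)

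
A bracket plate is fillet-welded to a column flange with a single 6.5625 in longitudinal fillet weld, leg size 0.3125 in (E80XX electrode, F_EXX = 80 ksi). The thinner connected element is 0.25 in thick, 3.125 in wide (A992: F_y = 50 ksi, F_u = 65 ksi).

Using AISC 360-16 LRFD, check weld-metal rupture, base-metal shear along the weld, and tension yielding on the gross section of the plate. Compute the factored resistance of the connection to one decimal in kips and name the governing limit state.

35.2 kips (gross-section yield governs)

Weld metal: throat = 0.707×0.3125 = 0.22094 in, L = 6.5625 in. φR_n = 0.75 × 0.6 × 80 × 0.22094 × 6.5625 = 52.2 kips.
Base metal shear (0.25 in plate): yield φR_n = 1.0×0.6×50×0.25×6.5625 = 49.2 kips; rupture φR_n = 0.75×0.6×65×0.25×6.5625 = 48.0 kips; take 48.0 kips (rupture).
Tension yield (gross): A_g = 3.125×0.25 = 0.78125 in². φR_n = 0.90 × 50 × 0.78125 = 35.2 kips.
Governing: min(52.2, 48.0, 35.2) = 35.2 kips → gross-section yield.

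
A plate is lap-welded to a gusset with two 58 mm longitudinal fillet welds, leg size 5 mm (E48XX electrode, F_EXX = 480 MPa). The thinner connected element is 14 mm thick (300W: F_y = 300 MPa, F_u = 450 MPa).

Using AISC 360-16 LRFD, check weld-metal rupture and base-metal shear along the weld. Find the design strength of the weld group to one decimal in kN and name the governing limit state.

88.6 kN (weld metal governs)

Weld metal: throat = 0.707×5 = 3.535 mm, L = 2×58 = 116 mm. φR_n = 0.75 × 0.6 × 480 × 3.535 × 116 = 88.6 kN.
Base metal shear (14 mm plate): yield φR_n = 1.0×0.6×300×14×116 = 292.3 kN; rupture φR_n = 0.75×0.6×450×14×116 = 328.9 kN; take 292.3 kN (yield).
Governing: min(88.6, 292.3) = 88.6 kN → weld metal.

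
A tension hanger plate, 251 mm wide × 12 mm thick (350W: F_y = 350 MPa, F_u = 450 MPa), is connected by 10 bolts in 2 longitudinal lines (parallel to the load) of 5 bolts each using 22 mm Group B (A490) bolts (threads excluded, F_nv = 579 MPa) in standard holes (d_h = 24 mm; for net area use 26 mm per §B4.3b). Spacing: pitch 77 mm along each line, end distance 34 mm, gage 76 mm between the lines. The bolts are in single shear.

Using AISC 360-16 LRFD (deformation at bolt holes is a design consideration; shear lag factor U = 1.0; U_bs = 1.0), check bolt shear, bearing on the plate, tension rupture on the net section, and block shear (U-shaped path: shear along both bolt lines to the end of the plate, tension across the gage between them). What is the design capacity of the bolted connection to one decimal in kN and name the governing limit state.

Bolt shear: A_b = π(22)²/4 = 380.13 mm². φR_n = 0.75 × 579 × 380.13 × 10 × 1 = 1650.7 kN.
Bearing (12 mm plate, F_u = 450 MPa): end bolts L_c = 34 − 24/2 = 22, R_n = min(1.2×22×12×450, 2.4×22×12×450) = 142.56 kN/bolt; interior L_c = 77 − 24 = 53, R_n = 285.12 kN/bolt. φR_n = 0.75 × (2×142.56 + 8×285.12) = 1924.6 kN.
Tension rupture (net): A_n = (251 − 2×26)×12 = 2388 mm² (U = 1.0, A_e = A_n). φR_n = 0.75 × 450 × 2388 = 806.0 kN.
Block shear: shear path 2×[34+4×77] = 2×342 mm, A_gv = 8208, A_nv = 2×(342 − 4.5×26)×12 = 5400 mm²; tension across gage: (76 − 1×26)×12 = 600 mm². R_n = min(0.6×450×5400, 0.6×350×8208) + 1.0×450×600 = min(1458, 1723.7) + 270 = 1728 kN. φR_n = 0.75 × 1728 = 1296.0 kN.
Governing: min(1650.7, 1924.6, 806.0, 1296.0) = 806.0 kN → net-section rupture.

806.0 kN (net-section rupture governs)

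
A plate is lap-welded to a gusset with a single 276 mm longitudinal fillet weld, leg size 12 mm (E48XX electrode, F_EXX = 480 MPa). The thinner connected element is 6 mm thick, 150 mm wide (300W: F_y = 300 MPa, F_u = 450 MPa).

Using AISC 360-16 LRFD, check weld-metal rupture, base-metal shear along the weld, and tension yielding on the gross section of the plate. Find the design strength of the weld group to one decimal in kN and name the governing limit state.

243.0 kN (gross-section yield governs)

Weld metal: throat = 0.707×12 = 8.484 mm, L = 276 mm. φR_n = 0.75 × 0.6 × 480 × 8.484 × 276 = 505.8 kN.
Base metal shear (6 mm plate): yield φR_n = 1.0×0.6×300×6×276 = 298.1 kN; rupture φR_n = 0.75×0.6×450×6×276 = 335.3 kN; take 298.1 kN (yield).
Tension yield (gross): A_g = 150×6 = 900 mm². φR_n = 0.90 × 300 × 900 = 243.0 kN.
Governing: min(505.8, 298.1, 243.0) = 243.0 kN → gross-section yield.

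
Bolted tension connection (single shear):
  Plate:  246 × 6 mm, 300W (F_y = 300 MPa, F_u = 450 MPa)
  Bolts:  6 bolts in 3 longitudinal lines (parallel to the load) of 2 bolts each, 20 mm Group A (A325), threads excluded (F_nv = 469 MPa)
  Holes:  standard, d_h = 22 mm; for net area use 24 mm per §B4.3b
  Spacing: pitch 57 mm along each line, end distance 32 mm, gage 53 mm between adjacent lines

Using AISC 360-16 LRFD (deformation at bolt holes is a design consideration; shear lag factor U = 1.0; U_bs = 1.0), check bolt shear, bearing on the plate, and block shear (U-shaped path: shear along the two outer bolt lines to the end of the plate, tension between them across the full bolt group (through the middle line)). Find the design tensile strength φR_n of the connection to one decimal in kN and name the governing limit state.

Bolt shear: A_b = π(20)²/4 = 314.16 mm². φR_n = 0.75 × 469 × 314.16 × 6 × 1 = 663.0 kN.
Bearing (6 mm plate, F_u = 450 MPa): end bolts L_c = 32 − 22/2 = 21, R_n = min(1.2×21×6×450, 2.4×20×6×450) = 68.04 kN/bolt; interior L_c = 57 − 22 = 35, R_n = 113.4 kN/bolt. φR_n = 0.75 × (3×68.04 + 3×113.4) = 408.2 kN.
Block shear: shear path 2×[32+1×57] = 2×89 mm, A_gv = 1068, A_nv = 2×(89 − 1.5×24)×6 = 636 mm²; tension across gage: (106 − 2×24)×6 = 348 mm². R_n = min(0.6×450×636, 0.6×300×1068) + 1.0×450×348 = min(171.72, 192.24) + 156.6 = 328.32 kN. φR_n = 0.75 × 328.32 = 246.2 kN.
Governing: min(663.0, 408.2, 246.2) = 246.2 kN → block shear.

246.2 kN (block shear governs)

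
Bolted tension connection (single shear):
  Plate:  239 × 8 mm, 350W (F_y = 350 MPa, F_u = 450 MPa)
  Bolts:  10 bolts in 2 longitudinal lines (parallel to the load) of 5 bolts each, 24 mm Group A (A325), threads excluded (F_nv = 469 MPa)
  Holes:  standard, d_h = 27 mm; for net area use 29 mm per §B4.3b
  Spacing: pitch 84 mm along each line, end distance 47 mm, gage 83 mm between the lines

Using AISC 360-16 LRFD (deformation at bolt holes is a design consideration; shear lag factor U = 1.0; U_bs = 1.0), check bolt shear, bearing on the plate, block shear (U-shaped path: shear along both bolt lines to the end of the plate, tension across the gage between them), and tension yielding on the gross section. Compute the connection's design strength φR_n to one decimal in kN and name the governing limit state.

602.3 kN (gross-section yield governs)

Bolt shear: A_b = π(24)²/4 = 452.39 mm². φR_n = 0.75 × 469 × 452.39 × 10 × 1 = 1591.3 kN.
Bearing (8 mm plate, F_u = 450 MPa): end bolts L_c = 47 − 27/2 = 33.5, R_n = min(1.2×33.5×8×450, 2.4×24×8×450) = 144.72 kN/bolt; interior L_c = 84 − 27 = 57, R_n = 207.36 kN/bolt. φR_n = 0.75 × (2×144.72 + 8×207.36) = 1461.2 kN.
Block shear: shear path 2×[47+4×84] = 2×383 mm, A_gv = 6128, A_nv = 2×(383 − 4.5×29)×8 = 4040 mm²; tension across gage: (83 − 1×29)×8 = 432 mm². R_n = min(0.6×450×4040, 0.6×350×6128) + 1.0×450×432 = min(1090.8, 1286.9) + 194.4 = 1285.2 kN. φR_n = 0.75 × 1285.2 = 963.9 kN.
Tension yield (gross): A_g = 239×8 = 1912 mm². φR_n = 0.90 × 350 × 1912 = 602.3 kN.
Governing: min(1591.3, 1461.2, 963.9, 602.3) = 602.3 kN → gross-section yield.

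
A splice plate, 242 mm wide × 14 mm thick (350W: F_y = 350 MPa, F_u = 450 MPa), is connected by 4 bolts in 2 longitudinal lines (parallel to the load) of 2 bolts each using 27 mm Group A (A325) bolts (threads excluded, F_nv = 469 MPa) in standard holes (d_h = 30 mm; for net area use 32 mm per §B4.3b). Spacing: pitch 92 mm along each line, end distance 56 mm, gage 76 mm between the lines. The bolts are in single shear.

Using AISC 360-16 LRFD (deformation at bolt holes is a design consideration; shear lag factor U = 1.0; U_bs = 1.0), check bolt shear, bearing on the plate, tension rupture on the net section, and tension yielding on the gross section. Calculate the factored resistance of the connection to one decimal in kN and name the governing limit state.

805.6 kN (bolt shear governs)

Bolt shear: A_b = π(27)²/4 = 572.56 mm². φR_n = 0.75 × 469 × 572.56 × 4 × 1 = 805.6 kN.
Bearing (14 mm plate, F_u = 450 MPa): end bolts L_c = 56 − 30/2 = 41, R_n = min(1.2×41×14×450, 2.4×27×14×450) = 309.96 kN/bolt; interior L_c = 92 − 30 = 62, R_n = 408.24 kN/bolt. φR_n = 0.75 × (2×309.96 + 2×408.24) = 1077.3 kN.
Tension rupture (net): A_n = (242 − 2×32)×14 = 2492 mm² (U = 1.0, A_e = A_n). φR_n = 0.75 × 450 × 2492 = 841.1 kN.
Tension yield (gross): A_g = 242×14 = 3388 mm². φR_n = 0.90 × 350 × 3388 = 1067.2 kN.
Governing: min(805.6, 1077.3, 841.1, 1067.2) = 805.6 kN → bolt shear.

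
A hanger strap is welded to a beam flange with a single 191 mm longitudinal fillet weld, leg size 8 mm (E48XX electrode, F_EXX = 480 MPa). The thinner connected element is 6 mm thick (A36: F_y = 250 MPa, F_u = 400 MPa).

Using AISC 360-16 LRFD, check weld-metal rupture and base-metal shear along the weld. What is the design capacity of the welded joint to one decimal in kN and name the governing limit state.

171.9 kN (base-metal shear governs)

Weld metal: throat = 0.707×8 = 5.656 mm, L = 191 mm. φR_n = 0.75 × 0.6 × 480 × 5.656 × 191 = 233.3 kN.
Base metal shear (6 mm plate): yield φR_n = 1.0×0.6×250×6×191 = 171.9 kN; rupture φR_n = 0.75×0.6×400×6×191 = 206.3 kN; take 171.9 kN (yield).
Governing: min(233.3, 171.9) = 171.9 kN → base-metal shear.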